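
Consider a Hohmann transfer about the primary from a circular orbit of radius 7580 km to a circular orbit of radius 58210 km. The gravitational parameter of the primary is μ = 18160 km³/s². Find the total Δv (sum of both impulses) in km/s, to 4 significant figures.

The Hohmann ellipse has a_t = (r₁ + r₂)/2 = 32895 km.
At r₁ the circular-orbit speed is v₁ = √(μ/r₁) = 1.5478 km/s.
On the transfer ellipse at r₁, v² = μ(2/r − 1/a) gives v_p = √[μ(2/r₁ − 1/a_t)] = 2.0590 km/s.
First burn Δv₁ = |v_p − v₁| = 0.5112 km/s.
Circular speed at r₂: v₂ = √(μ/r₂) = 0.5585 km/s.
Transfer-orbit speed at r₂: v_a = √[μ(2/r₂ − 1/a_t)] = 0.2681 km/s.
Second burn Δv₂ = |v₂ − v_a| = 0.2904 km/s.
Total Δv = Δv₁ + Δv₂ = 0.8016 km/s.

Δv = 0.8016 km/s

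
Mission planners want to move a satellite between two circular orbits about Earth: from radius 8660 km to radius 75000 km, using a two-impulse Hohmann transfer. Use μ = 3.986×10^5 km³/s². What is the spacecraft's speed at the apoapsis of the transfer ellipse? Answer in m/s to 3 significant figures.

v = 1050 m/s

Semi-major axis of the transfer orbit: a_t = (8660 + 75000)/2 = 41830 km.
At apoapsis, r = 75000 km.
From the vis-viva equation, v = √[μ(2/r − 1/a_t)] = 1.049 km/s.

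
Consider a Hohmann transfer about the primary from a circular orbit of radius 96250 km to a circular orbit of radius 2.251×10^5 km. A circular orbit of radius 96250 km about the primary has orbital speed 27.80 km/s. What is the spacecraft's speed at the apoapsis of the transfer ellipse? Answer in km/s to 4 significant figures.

v = 14.07 km/s

From the circular-orbit relation v² = μ/r at r = 96250 km: μ = v²r = (27.80)² × 96250 = 7.43858×10^7 km³/s².
The Hohmann ellipse has a_t = (r₁ + r₂)/2 = 1.60675×10^5 km.
The apoapsis of the transfer ellipse is at r = 2.251×10^5 km.
From the vis-viva equation, v = √[μ(2/r − 1/a_t)] = 14.07 km/s.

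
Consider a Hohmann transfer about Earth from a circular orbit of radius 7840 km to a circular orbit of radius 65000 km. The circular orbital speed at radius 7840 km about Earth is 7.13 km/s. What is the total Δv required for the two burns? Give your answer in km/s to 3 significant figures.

From the circular-orbit relation v² = μ/r at r = 7840 km: μ = v²r = (7.13)² × 7840 = 3.98561×10^5 km³/s².
The Hohmann ellipse has a_t = (r₁ + r₂)/2 = 36420 km.
At r₁ the circular-orbit speed is v₁ = √(μ/r₁) = 7.13000 km/s.
Transfer-orbit speed at r₁ (vis-viva equation): v_p = √[μ(2/r₁ − 1/a_t)] = 9.52525 km/s.
First burn Δv₁ = |v_p − v₁| = 2.39525 km/s.
At r₂, v₂ = √(μ/r₂) = 2.47623 km/s.
Transfer-orbit speed at r₂: v_a = √[μ(2/r₂ − 1/a_t)] = 1.14889 km/s.
Second burn Δv₂ = |v₂ − v_a| = 1.32734 km/s.
Δv = Δv₁ + Δv₂ = 2.39525 + 1.32734 = 3.723 km/s.

Δv = 3.72 km/s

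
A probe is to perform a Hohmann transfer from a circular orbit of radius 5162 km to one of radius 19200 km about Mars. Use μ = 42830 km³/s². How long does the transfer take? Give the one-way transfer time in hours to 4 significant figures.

The Hohmann ellipse has a_t = (r₁ + r₂)/2 = 12181 km.
Transfer time t = π√(a_t³/μ) = π√((12181)³ / 42830) = 20410 s.
Converting: 20410 s ÷ 3600 s/hour = 5.669 hours.

t = 5.669 hours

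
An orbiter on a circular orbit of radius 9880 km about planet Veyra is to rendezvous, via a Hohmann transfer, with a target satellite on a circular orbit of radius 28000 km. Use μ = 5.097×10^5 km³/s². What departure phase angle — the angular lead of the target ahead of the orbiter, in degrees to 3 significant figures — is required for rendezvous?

φ = 79.9°

The Hohmann ellipse has a_t = (r₁ + r₂)/2 = 18940 km.
Transfer time t = π√(a_t³/μ) = 11470 s.
Target angular speed ω₂ = √(μ/r₂³) = 1.5238×10^-4 rad/s.
Angle swept by the target during transfer: ω₂·t = 1.7478 rad = 100.1°.
The orbiter traverses 180° on the transfer ellipse, so the target must lead by 180° − 100.1° = 79.9°.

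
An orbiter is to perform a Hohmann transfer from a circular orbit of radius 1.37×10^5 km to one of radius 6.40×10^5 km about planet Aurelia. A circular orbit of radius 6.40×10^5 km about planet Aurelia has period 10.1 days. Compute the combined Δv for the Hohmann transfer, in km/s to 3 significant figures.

From Kepler's third law T² = 4π²r³/μ at r = 6.40×10^5 km, T = 10.1 days = 10.1 × 86400 s = 8.7264×10^5 s: μ = 4π²r³/T² = 1.35903×10^7 km³/s².
Semi-major axis of the transfer orbit: a_t = (1.370×10^5 + 6.400×10^5)/2 = 3.885×10^5 km.
Circular speed at r₁: v₁ = √(μ/r₁) = √(1.35903×10^7/1.370×10^5) = 9.95989 km/s.
On the transfer ellipse at r₁, vis-viva gives v_p = √[μ(2/r₁ − 1/a_t)] = 12.7835 km/s.
First burn Δv₁ = |v_p − v₁| = 2.8236 km/s.
Circular speed at r₂: v₂ = √(μ/r₂) = 4.60813 km/s.
Transfer-orbit speed at r₂: v_a = √[μ(2/r₂ − 1/a_t)] = 2.73646 km/s.
Second burn Δv₂ = |v₂ − v_a| = 1.8717 km/s.
Δv = Δv₁ + Δv₂ = 2.8236 + 1.8717 = 4.695 km/s.

Δv = 4.70 km/s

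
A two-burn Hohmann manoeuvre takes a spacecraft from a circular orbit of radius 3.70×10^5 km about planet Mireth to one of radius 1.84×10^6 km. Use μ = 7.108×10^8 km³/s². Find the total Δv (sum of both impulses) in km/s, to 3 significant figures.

Δv = 21.0 km/s

Semi-major axis of the transfer orbit: a_t = (3.700×10^5 + 1.840×10^6)/2 = 1.105×10^6 km.
At r₁ the circular-orbit speed is v₁ = √(μ/r₁) = 43.83 km/s.
On the transfer ellipse at r₁, v² = μ(2/r − 1/a) gives v_p = √[μ(2/r₁ − 1/a_t)] = 56.56 km/s.
First burn Δv₁ = |v_p − v₁| = 12.73 km/s.
Circular speed at r₂: v₂ = √(μ/r₂) = 19.6546 km/s.
Transfer-orbit speed at r₂: v_a = √[μ(2/r₂ − 1/a_t)] = 11.3732 km/s.
Second burn Δv₂ = |v₂ − v_a| = 8.281 km/s.
Total Δv = Δv₁ + Δv₂ = 21.01 km/s.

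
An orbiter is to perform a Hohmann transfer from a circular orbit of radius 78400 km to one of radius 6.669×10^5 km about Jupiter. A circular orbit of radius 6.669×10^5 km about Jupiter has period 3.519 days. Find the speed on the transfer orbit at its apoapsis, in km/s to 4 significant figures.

v = 6.321 km/s

From Kepler's third law T² = 4π²r³/μ at r = 6.669×10^5 km, T = 3.519 days = 3.519 × 86400 s = 3.040416×10^5 s: μ = 4π²r³/T² = 1.26671×10^8 km³/s².
The Hohmann ellipse has a_t = (r₁ + r₂)/2 = 3.7265×10^5 km.
The apoapsis of the transfer ellipse is at r = 6.669×10^5 km.
Applying v² = μ(2/r − 1/a_t): v = 6.321 km/s.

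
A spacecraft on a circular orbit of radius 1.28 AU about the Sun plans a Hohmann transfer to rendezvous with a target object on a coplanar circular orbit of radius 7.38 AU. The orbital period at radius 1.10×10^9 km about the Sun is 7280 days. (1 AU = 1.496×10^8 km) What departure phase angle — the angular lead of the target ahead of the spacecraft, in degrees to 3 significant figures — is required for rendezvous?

From Kepler's third law T² = 4π²r³/μ at r = 1.10×10^9 km, T = 7280 days = 7280 × 86400 s = 6.28992×10^8 s: μ = 4π²r³/T² = 1.32815×10^11 km³/s².
In km: r₁ = 1.28 × 1.496×10^8 = 1.91488×10^8 km; r₂ = 7.38 × 1.496×10^8 = 1.104048×10^9 km.
Semi-major axis of the transfer orbit: a_t = (1.91488×10^8 + 1.104048×10^9)/2 = 6.47768×10^8 km.
The half-period of the transfer ellipse is t = π√(a_t³/μ) = 1.4212×10^8 s.
The target's mean motion on its circular orbit is ω₂ = √(μ/r₂³) = 9.9344×10^-9 rad/s.
Angle swept by the target during transfer: ω₂·t = 1.41188 rad = 80.89°.
Arrival is 180° from departure on the ellipse, so φ = 180° − 80.89° = 99.1°.

φ = 99.1°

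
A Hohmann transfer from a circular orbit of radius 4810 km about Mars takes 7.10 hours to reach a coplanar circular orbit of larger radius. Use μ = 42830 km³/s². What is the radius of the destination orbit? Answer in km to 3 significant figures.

r₂ = 23500 km

Transfer time t = 7.10 hours = 25560 s, and t = π√(a_t³/μ).
So a_t = (μ t²/π²)^(1/3) = (42830 × (25560)² / π²)^(1/3) = 14153 km.
Since a_t = (r₁ + r₂)/2, r₂ = 2a_t − r₁ = 2×14153 − 4810 = 23496 km.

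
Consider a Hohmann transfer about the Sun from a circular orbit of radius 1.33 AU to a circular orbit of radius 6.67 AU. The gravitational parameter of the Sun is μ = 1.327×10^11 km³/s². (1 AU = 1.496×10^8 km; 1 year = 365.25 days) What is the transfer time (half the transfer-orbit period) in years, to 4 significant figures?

In km: r₁ = 1.33 × 1.496×10^8 = 1.98968×10^8 km; r₂ = 6.67 × 1.496×10^8 = 9.97832×10^8 km.
Transfer-ellipse semi-major axis a_t = (r₁ + r₂)/2 = (1.98968×10^8 + 9.97832×10^8)/2 = 5.984×10^8 km.
Transfer time t = π√(a_t³/μ) = π√((5.984×10^8)³ / 1.327×10^11) = 1.2624×10^8 s.
Converting: 1.2624×10^8 s ÷ 3.15576×10^7 s/year (365.25 × 86400) = 4.000 years.

t = 4.000 years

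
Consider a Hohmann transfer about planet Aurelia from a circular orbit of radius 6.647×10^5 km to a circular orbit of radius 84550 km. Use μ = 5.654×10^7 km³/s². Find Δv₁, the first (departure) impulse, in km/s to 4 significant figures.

Δv₁ = 4.841 km/s

Semi-major axis of the transfer orbit: a_t = (6.647×10^5 + 84550)/2 = 3.74625×10^5 km.
Circular speed at r = 6.647×10^5 km: v_c = √(μ/r) = 9.223 km/s.
Vis-viva on the transfer ellipse at r = 6.647×10^5 km gives v_t = √[μ(2/r − 1/a_t)] = 4.382 km/s.
Δv₁ = |v_t − v_c| = |4.382 − 9.223| = 4.841 km/s.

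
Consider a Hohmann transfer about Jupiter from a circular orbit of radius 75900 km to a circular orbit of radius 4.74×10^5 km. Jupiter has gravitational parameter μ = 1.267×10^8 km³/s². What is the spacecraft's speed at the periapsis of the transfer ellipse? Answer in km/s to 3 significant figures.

Transfer-ellipse semi-major axis a_t = (r₁ + r₂)/2 = (75900 + 4.740×10^5)/2 = 2.7495×10^5 km.
At periapsis, r = 75900 km.
Vis-viva: v = √[μ(2/r − 1/a_t)] = √[1.267×10^8 × (2/75900 − 1/2.7495×10^5)] = 53.65 km/s.

v = 53.6 km/s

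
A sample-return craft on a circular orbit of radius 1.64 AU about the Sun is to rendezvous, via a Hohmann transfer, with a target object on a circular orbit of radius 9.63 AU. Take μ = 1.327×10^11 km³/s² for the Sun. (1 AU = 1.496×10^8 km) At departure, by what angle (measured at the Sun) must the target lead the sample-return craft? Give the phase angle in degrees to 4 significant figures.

φ = 99.43°

In km: r₁ = 1.64 × 1.496×10^8 = 2.45344×10^8 km; r₂ = 9.63 × 1.496×10^8 = 1.440648×10^9 km.
Transfer-ellipse semi-major axis a_t = (r₁ + r₂)/2 = (2.45344×10^8 + 1.440648×10^9)/2 = 8.42996×10^8 km.
The half-period of the transfer ellipse is t = π√(a_t³/μ) = 2.1108×10^8 s.
Target angular speed ω₂ = √(μ/r₂³) = 6.6619×10^-9 rad/s.
Angle swept by the target during transfer: ω₂·t = 1.4062 rad = 80.57°.
Arrival is 180° from departure on the ellipse, so φ = 180° − 80.57° = 99.43°.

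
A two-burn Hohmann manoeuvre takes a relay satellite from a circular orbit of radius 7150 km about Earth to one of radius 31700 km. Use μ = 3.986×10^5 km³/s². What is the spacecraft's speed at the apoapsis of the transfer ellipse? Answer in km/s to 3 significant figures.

v = 2.15 km/s

The Hohmann ellipse has a_t = (r₁ + r₂)/2 = 19425 km.
The apoapsis of the transfer ellipse is at r = 31700 km.
Vis-viva: v = √[μ(2/r − 1/a_t)] = √[3.986×10^5 × (2/31700 − 1/19425)] = 2.151 km/s.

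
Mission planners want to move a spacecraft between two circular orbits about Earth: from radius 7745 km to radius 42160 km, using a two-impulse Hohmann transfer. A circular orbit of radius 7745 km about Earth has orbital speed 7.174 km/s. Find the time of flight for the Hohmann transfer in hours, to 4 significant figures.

From the circular-orbit relation v² = μ/r at r = 7745 km: μ = v²r = (7.174)² × 7745 = 3.98606×10^5 km³/s².
The Hohmann ellipse has a_t = (r₁ + r₂)/2 = 24952.5 km.
Transfer time t = π√(a_t³/μ) = π√((24952.5)³ / 3.98606×10^5) = 19613 s.
Converting: 19613 s ÷ 3600 s/hour = 5.448 hours.

t = 5.448 hours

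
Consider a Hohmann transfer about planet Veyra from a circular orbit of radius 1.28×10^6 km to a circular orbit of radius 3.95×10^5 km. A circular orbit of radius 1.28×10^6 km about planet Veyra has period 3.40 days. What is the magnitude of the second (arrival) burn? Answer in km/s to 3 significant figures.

From Kepler's third law T² = 4π²r³/μ at r = 1.28×10^6 km, T = 3.40 days = 3.40 × 86400 s = 2.9376×10^5 s: μ = 4π²r³/T² = 9.59410×10^8 km³/s².
The Hohmann ellipse has a_t = (r₁ + r₂)/2 = 8.375×10^5 km.
Circular speed at r = 3.950×10^5 km: v_c = √(μ/r) = 49.284 km/s.
Transfer-orbit speed at the same r (vis-viva, a = a_t): v_t = √[μ(2/r − 1/a_t)] = 60.928 km/s.
Δv₂ = |v_t − v_c| = |60.928 − 49.284| = 11.64 km/s.

Δv₂ = 11.6 km/s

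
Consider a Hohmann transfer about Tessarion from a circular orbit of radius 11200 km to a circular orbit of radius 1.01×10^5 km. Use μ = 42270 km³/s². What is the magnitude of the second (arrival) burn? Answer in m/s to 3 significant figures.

Δv₂ = 358 m/s

The Hohmann ellipse has a_t = (r₁ + r₂)/2 = 56100 km.
On the circular orbit at r = 1.010×10^5 km, v_c = √(μ/r) = 0.64693 km/s.
Transfer-orbit speed at the same r (vis-viva, a = a_t): v_t = √[μ(2/r − 1/a_t)] = 0.28906 km/s.
Δv₂ = |v_t − v_c| = |0.28906 − 0.64693| = 0.3579 km/s.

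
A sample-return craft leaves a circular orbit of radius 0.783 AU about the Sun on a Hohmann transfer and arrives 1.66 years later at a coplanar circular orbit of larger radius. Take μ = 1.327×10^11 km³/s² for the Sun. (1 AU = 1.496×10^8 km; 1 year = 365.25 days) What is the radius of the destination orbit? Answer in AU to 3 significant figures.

r₂ = 3.67 AU

In km: r₁ = 0.783 × 1.496×10^8 = 1.171368×10^8 km.
Transfer time t = 1.66 years × 365.25 × 86400 s = 5.2385616×10^7 s, and t = π√(a_t³/μ).
So a_t = (μ t²/π²)^(1/3) = (1.327×10^11 × (5.2385616×10^7)² / π²)^(1/3) = 3.3291×10^8 km.
Since a_t = (r₁ + r₂)/2, r₂ = 2a_t − r₁ = 2×3.3291×10^8 − 1.171368×10^8 = 5.486832×10^8 km.
In AU: r₂ = 5.486832×10^8 / 1.496×10^8 = 3.67 AU.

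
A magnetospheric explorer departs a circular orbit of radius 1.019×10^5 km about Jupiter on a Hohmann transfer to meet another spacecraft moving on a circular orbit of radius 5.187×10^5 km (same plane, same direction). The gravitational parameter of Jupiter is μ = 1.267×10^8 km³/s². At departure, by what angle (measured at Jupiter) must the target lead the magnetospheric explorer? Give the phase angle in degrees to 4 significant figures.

φ = 96.71°

The Hohmann ellipse has a_t = (r₁ + r₂)/2 = 3.103×10^5 km.
The half-period of the transfer ellipse is t = π√(a_t³/μ) = 48243 s.
Target angular speed ω₂ = √(μ/r₂³) = 3.0131×10^-5 rad/s.
Angle swept by the target during transfer: ω₂·t = 1.4536 rad = 83.29°.
Arrival is 180° from departure on the ellipse, so φ = 180° − 83.29° = 96.71°.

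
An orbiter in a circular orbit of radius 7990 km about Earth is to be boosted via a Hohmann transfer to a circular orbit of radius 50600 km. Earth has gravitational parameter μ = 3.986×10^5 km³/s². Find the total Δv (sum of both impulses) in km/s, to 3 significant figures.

Δv = 3.56 km/s

Transfer-ellipse semi-major axis a_t = (r₁ + r₂)/2 = (7990 + 50600)/2 = 29295 km.
At r₁ the circular-orbit speed is v₁ = √(μ/r₁) = 7.06310 km/s.
On the transfer ellipse at r₁, vis-viva equation gives v_p = √[μ(2/r₁ − 1/a_t)] = 9.28269 km/s.
First burn Δv₁ = |v_p − v₁| = 2.21959 km/s.
Circular speed at r₂: v₂ = √(μ/r₂) = 2.8067 km/s.
Transfer-orbit speed at r₂: v_a = √[μ(2/r₂ − 1/a_t)] = 1.4658 km/s.
Second burn Δv₂ = |v₂ − v_a| = 1.34090 km/s.
Δv = Δv₁ + Δv₂ = 2.21959 + 1.34090 = 3.560 km/s.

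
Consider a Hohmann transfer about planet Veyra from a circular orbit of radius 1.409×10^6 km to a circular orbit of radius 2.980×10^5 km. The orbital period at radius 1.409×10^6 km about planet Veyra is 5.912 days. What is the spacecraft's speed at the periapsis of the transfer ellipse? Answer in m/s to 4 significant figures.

From Kepler's third law T² = 4π²r³/μ at r = 1.409×10^6 km, T = 5.912 days = 5.912 × 86400 s = 5.107968×10^5 s: μ = 4π²r³/T² = 4.23249×10^8 km³/s².
Semi-major axis of the transfer orbit: a_t = (1.409×10^6 + 2.980×10^5)/2 = 8.535×10^5 km.
At periapsis, r = 2.980×10^5 km.
Applying v² = μ(2/r − 1/a_t): v = 48.42 km/s.

v = 48420 m/s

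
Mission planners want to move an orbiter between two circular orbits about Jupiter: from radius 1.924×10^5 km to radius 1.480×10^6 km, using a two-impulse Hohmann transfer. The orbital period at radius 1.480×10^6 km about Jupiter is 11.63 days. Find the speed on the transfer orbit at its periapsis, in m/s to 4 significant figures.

From Kepler's third law T² = 4π²r³/μ at r = 1.480×10^6 km, T = 11.63 days = 11.63 × 86400 s = 1.004832×10^6 s: μ = 4π²r³/T² = 1.26753×10^8 km³/s².
The Hohmann ellipse has a_t = (r₁ + r₂)/2 = 8.362×10^5 km.
At periapsis, r = 1.924×10^5 km.
From the vis-viva equation, v = √[μ(2/r − 1/a_t)] = 34.15 km/s.

v = 34150 m/s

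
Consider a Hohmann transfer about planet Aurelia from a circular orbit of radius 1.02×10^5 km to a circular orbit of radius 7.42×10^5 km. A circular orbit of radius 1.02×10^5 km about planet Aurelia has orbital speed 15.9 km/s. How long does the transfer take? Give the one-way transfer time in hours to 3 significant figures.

t = 47.1 hours

From the circular-orbit relation v² = μ/r at r = 1.02×10^5 km: μ = v²r = (15.9)² × 1.02×10^5 = 2.57866×10^7 km³/s².
Semi-major axis of the transfer orbit: a_t = (1.020×10^5 + 7.420×10^5)/2 = 4.220×10^5 km.
Half the transfer-orbit period gives t = π√(a_t³/μ) = 1.696×10^5 s.
Converting: 1.696×10^5 s ÷ 3600 s/hour = 47.1 hours.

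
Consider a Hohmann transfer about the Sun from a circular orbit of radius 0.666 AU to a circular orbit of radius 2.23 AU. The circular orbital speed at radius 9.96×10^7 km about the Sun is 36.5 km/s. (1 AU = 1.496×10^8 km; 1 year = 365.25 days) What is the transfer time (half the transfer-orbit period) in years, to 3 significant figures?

t = 0.871 years

From the circular-orbit relation v² = μ/r at r = 9.96×10^7 km: μ = v²r = (36.5)² × 9.96×10^7 = 1.32692×10^11 km³/s².
In km: r₁ = 0.666 × 1.496×10^8 = 9.96336×10^7 km; r₂ = 2.23 × 1.496×10^8 = 3.33608×10^8 km.
Semi-major axis of the transfer orbit: a_t = (9.96336×10^7 + 3.33608×10^8)/2 = 2.166208×10^8 km.
Half the transfer-orbit period gives t = π√(a_t³/μ) = 2.750×10^7 s.
Converting: 2.750×10^7 s ÷ 3.15576×10^7 s/year (365.25 × 86400) = 0.871 years.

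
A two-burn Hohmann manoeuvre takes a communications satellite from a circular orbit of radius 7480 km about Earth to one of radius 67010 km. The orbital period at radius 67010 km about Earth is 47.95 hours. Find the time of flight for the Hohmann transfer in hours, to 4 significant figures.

t = 9.935 hours

From Kepler's third law T² = 4π²r³/μ at r = 67010 km, T = 47.95 hours = 47.95 × 3600 s = 1.7262×10^5 s: μ = 4π²r³/T² = 3.98654×10^5 km³/s².
Transfer-ellipse semi-major axis a_t = (r₁ + r₂)/2 = (7480 + 67010)/2 = 37245 km.
By Kepler's third law the transfer-orbit period is T = 2π√(a_t³/μ), so t = T/2 = 35765 s.
Converting: 35765 s ÷ 3600 s/hour = 9.935 hours.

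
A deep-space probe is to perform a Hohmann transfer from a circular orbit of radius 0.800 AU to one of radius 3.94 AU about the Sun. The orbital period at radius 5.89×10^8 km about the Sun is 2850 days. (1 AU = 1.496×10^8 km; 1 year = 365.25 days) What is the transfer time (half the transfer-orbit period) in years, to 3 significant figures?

From Kepler's third law T² = 4π²r³/μ at r = 5.89×10^8 km, T = 2850 days = 2850 × 86400 s = 2.4624×10^8 s: μ = 4π²r³/T² = 1.33042×10^11 km³/s².
In km: r₁ = 0.800 × 1.496×10^8 = 1.1968×10^8 km; r₂ = 3.94 × 1.496×10^8 = 5.89424×10^8 km.
Semi-major axis of the transfer orbit: a_t = (1.1968×10^8 + 5.89424×10^8)/2 = 3.54552×10^8 km.
Transfer time t = π√(a_t³/μ) = π√((3.54552×10^8)³ / 1.33042×10^11) = 5.750×10^7 s.
Converting: 5.750×10^7 s ÷ 3.15576×10^7 s/year (365.25 × 86400) = 1.82 years.

t = 1.82 years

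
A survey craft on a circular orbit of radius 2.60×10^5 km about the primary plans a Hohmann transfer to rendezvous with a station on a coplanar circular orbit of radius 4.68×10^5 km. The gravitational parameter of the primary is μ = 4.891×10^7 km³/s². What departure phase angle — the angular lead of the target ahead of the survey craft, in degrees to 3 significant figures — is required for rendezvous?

φ = 56.5°

Transfer-ellipse semi-major axis a_t = (r₁ + r₂)/2 = (2.600×10^5 + 4.680×10^5)/2 = 3.640×10^5 km.
The half-period of the transfer ellipse is t = π√(a_t³/μ) = 98650 s.
The target's mean motion on its circular orbit is ω₂ = √(μ/r₂³) = 2.184×10^-5 rad/s.
Angle swept by the target during transfer: ω₂·t = 2.155 rad = 123.5°.
The survey craft traverses 180° on the transfer ellipse, so the target must lead by 180° − 123.5° = 56.5°.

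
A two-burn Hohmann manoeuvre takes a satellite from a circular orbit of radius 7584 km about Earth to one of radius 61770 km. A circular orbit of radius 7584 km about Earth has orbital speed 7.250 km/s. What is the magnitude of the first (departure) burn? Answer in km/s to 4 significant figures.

From the circular-orbit relation v² = μ/r at r = 7584 km: μ = v²r = (7.250)² × 7584 = 3.98634×10^5 km³/s².
The Hohmann ellipse has a_t = (r₁ + r₂)/2 = 34677 km.
Circular speed at r = 7584 km: v_c = √(μ/r) = 7.250 km/s.
Vis-viva on the transfer ellipse at r = 7584 km gives v_t = √[μ(2/r − 1/a_t)] = 9.676 km/s.
Δv₁ = |v_t − v_c| = |9.676 − 7.250| = 2.426 km/s.

Δv₁ = 2.426 km/s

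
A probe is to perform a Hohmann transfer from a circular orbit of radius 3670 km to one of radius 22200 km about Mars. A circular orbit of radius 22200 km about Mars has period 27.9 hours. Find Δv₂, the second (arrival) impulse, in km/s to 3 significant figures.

From Kepler's third law T² = 4π²r³/μ at r = 22200 km, T = 27.9 hours = 27.9 × 3600 s = 1.0044×10^5 s: μ = 4π²r³/T² = 42815.9 km³/s².
The Hohmann ellipse has a_t = (r₁ + r₂)/2 = 12935 km.
Circular speed at r = 22200 km: v_c = √(μ/r) = 1.38876 km/s.
Transfer-orbit speed at the same r (vis-viva, a = a_t): v_t = √[μ(2/r − 1/a_t)] = 0.739735 km/s.
Δv₂ = |v_t − v_c| = |0.739735 − 1.38876| = 0.6490 km/s.

Δv₂ = 0.649 km/s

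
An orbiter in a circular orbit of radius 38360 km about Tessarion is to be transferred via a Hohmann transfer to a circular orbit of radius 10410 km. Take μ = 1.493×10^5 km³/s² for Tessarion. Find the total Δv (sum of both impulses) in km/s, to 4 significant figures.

Δv = 1.647 km/s

Transfer-ellipse semi-major axis a_t = (r₁ + r₂)/2 = (38360 + 10410)/2 = 24385 km.
At r₁ the circular-orbit speed is v₁ = √(μ/r₁) = 1.9728 km/s.
Transfer-orbit speed at r₁ (vis-viva): v_a = √[μ(2/r₁ − 1/a_t)] = 1.2890 km/s.
First burn Δv₁ = |v_a − v₁| = 0.6838 km/s.
Circular speed at r₂: v₂ = √(μ/r₂) = 3.7871 km/s.
Transfer-orbit speed at r₂: v_p = √[μ(2/r₂ − 1/a_t)] = 4.7499 km/s.
Second burn Δv₂ = |v₂ − v_p| = 0.9628 km/s.
Total Δv = Δv₁ + Δv₂ = 1.647 km/s.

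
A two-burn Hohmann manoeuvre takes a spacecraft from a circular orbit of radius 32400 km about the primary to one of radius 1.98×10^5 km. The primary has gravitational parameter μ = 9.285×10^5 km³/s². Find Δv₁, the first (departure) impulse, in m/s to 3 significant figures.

The Hohmann ellipse has a_t = (r₁ + r₂)/2 = 1.152×10^5 km.
Circular speed at r = 32400 km: v_c = √(μ/r) = 5.353 km/s.
Transfer-orbit speed at the same r (vis-viva, a = a_t): v_t = √[μ(2/r − 1/a_t)] = 7.018 km/s.
Δv₁ = |v_t − v_c| = |7.018 − 5.353| = 1.665 km/s.

Δv₁ = 1660 m/s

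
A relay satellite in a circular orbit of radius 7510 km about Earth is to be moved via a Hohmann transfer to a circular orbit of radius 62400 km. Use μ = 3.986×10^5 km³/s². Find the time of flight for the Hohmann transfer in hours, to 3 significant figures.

t = 9.03 hours

The Hohmann ellipse has a_t = (r₁ + r₂)/2 = 34955 km.
Transfer time t = π√(a_t³/μ) = π√((34955)³ / 3.986×10^5) = 32520 s.
Converting: 32520 s ÷ 3600 s/hour = 9.03 hours.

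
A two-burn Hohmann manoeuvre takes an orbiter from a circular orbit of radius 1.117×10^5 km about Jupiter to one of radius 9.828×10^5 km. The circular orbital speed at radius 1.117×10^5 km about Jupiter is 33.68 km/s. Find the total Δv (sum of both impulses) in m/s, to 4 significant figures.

From the circular-orbit relation v² = μ/r at r = 1.117×10^5 km: μ = v²r = (33.68)² × 1.117×10^5 = 1.26706×10^8 km³/s².
Transfer-ellipse semi-major axis a_t = (r₁ + r₂)/2 = (1.117×10^5 + 9.828×10^5)/2 = 5.4725×10^5 km.
At r₁ the circular-orbit speed is v₁ = √(μ/r₁) = 33.680 km/s.
Transfer-orbit speed at r₁ (vis-viva): v_p = √[μ(2/r₁ − 1/a_t)] = 45.135 km/s.
First burn Δv₁ = |v_p − v₁| = 11.455 km/s.
At r₂, v₂ = √(μ/r₂) = 11.35445 km/s.
Transfer-orbit speed at r₂: v_a = √[μ(2/r₂ − 1/a_t)] = 5.129792 km/s.
Second burn Δv₂ = |v₂ − v_a| = 6.2247 km/s.
Δv = Δv₁ + Δv₂ = 11.455 + 6.2247 = 17.68 km/s.

Δv = 17680 m/s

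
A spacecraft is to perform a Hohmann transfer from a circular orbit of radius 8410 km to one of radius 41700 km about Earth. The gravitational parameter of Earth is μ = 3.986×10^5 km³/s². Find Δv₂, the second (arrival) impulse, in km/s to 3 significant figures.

The Hohmann ellipse has a_t = (r₁ + r₂)/2 = 25055 km.
On the circular orbit at r = 41700 km, v_c = √(μ/r) = 3.09172 km/s.
Transfer-orbit speed at the same r (vis-viva, a = a_t): v_t = √[μ(2/r − 1/a_t)] = 1.79123 km/s.
Δv₂ = |v_t − v_c| = |1.79123 − 3.09172| = 1.300 km/s.

Δv₂ = 1.30 km/s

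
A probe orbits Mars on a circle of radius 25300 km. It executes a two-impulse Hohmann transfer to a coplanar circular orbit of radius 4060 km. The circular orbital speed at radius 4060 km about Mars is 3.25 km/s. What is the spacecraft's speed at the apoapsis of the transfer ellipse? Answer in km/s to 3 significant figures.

v = 0.685 km/s

From the circular-orbit relation v² = μ/r at r = 4060 km: μ = v²r = (3.25)² × 4060 = 42883.8 km³/s².
The Hohmann ellipse has a_t = (r₁ + r₂)/2 = 14680 km.
The apoapsis of the transfer ellipse is at r = 25300 km.
From the vis-viva equation, v = √[μ(2/r − 1/a_t)] = 0.6847 km/s.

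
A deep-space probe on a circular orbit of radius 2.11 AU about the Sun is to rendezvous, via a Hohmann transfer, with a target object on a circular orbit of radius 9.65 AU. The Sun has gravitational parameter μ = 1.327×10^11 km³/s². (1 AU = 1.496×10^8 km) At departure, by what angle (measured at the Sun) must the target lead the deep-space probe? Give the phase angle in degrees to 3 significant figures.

φ = 94.4°

In km: r₁ = 2.11 × 1.496×10^8 = 3.15656×10^8 km; r₂ = 9.65 × 1.496×10^8 = 1.44364×10^9 km.
Semi-major axis of the transfer orbit: a_t = (3.15656×10^8 + 1.44364×10^9)/2 = 8.79648×10^8 km.
The half-period of the transfer ellipse is t = π√(a_t³/μ) = 2.24998×10^8 s.
The target's mean motion on its circular orbit is ω₂ = √(μ/r₂³) = 6.64121×10^-9 rad/s.
Angle swept by the target during transfer: ω₂·t = 1.49426 rad = 85.61°.
The deep-space probe traverses 180° on the transfer ellipse, so the target must lead by 180° − 85.61° = 94.4°.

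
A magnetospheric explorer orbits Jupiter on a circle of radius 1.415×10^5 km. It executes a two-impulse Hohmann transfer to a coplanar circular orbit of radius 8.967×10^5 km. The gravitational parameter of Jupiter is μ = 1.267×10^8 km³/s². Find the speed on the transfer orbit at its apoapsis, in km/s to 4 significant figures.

Transfer-ellipse semi-major axis a_t = (r₁ + r₂)/2 = (1.415×10^5 + 8.967×10^5)/2 = 5.191×10^5 km.
At apoapsis, r = 8.967×10^5 km.
Vis-viva: v = √[μ(2/r − 1/a_t)] = √[1.267×10^8 × (2/8.967×10^5 − 1/5.191×10^5)] = 6.206 km/s.

v = 6.206 km/s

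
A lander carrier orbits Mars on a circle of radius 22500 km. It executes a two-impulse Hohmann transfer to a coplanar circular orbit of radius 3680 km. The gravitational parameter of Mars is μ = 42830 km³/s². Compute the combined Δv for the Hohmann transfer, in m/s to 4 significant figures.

Transfer-ellipse semi-major axis a_t = (r₁ + r₂)/2 = (22500 + 3680)/2 = 13090 km.
At r₁ the circular-orbit speed is v₁ = √(μ/r₁) = 1.3797 km/s.
Transfer-orbit speed at r₁ (vis-viva): v_a = √[μ(2/r₁ − 1/a_t)] = 0.73154 km/s.
First burn Δv₁ = |v_a − v₁| = 0.6482 km/s.
At r₂, v₂ = √(μ/r₂) = 3.412 km/s.
Transfer-orbit speed at r₂: v_p = √[μ(2/r₂ − 1/a_t)] = 4.473 km/s.
Second burn Δv₂ = |v₂ − v_p| = 1.061 km/s.
Δv = Δv₁ + Δv₂ = 0.6482 + 1.061 = 1.709 km/s.

Δv = 1709 m/s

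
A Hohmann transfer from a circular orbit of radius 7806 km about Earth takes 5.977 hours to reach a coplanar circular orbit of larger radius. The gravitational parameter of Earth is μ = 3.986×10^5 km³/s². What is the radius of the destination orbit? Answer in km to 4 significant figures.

r₂ = 45280 km

Transfer time t = 5.977 hours = 21517.2 s, and t = π√(a_t³/μ).
So a_t = (μ t²/π²)^(1/3) = (3.986×10^5 × (21517.2)² / π²)^(1/3) = 26542 km.
Since a_t = (r₁ + r₂)/2, r₂ = 2a_t − r₁ = 2×26542 − 7806 = 45278 km.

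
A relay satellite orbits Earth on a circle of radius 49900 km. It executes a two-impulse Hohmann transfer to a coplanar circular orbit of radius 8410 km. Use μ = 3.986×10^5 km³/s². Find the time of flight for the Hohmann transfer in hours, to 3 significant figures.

t = 6.88 hours

The Hohmann ellipse has a_t = (r₁ + r₂)/2 = 29155 km.
Transfer time t = π√(a_t³/μ) = π√((29155)³ / 3.986×10^5) = 24770 s.
Converting: 24770 s ÷ 3600 s/hour = 6.88 hours.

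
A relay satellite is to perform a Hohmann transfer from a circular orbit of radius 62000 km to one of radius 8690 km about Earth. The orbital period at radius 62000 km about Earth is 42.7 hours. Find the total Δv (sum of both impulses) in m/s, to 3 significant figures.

From Kepler's third law T² = 4π²r³/μ at r = 62000 km, T = 42.7 hours = 42.7 × 3600 s = 1.5372×10^5 s: μ = 4π²r³/T² = 3.98175×10^5 km³/s².
Semi-major axis of the transfer orbit: a_t = (62000 + 8690)/2 = 35345 km.
Circular speed at r₁: v₁ = √(μ/r₁) = √(3.98175×10^5/62000) = 2.5342 km/s.
Transfer-orbit speed at r₁ (vis-viva): v_a = √[μ(2/r₁ − 1/a_t)] = 1.2566 km/s.
First burn Δv₁ = |v_a − v₁| = 1.278 km/s.
At r₂, v₂ = √(μ/r₂) = 6.769 km/s.
Transfer-orbit speed at r₂: v_p = √[μ(2/r₂ − 1/a_t)] = 8.965 km/s.
Second burn Δv₂ = |v₂ − v_p| = 2.196 km/s.
Total Δv = Δv₁ + Δv₂ = 3.474 km/s.

Δv = 3470 m/s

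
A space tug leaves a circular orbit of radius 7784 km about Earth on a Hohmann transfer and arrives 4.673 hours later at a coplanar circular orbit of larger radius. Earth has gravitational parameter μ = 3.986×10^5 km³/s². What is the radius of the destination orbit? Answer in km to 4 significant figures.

r₂ = 37270 km

Transfer time t = 4.673 hours = 16822.8 s, and t = π√(a_t³/μ).
So a_t = (μ t²/π²)^(1/3) = (3.986×10^5 × (16822.8)² / π²)^(1/3) = 22526 km.
Since a_t = (r₁ + r₂)/2, r₂ = 2a_t − r₁ = 2×22526 − 7784 = 37268 km.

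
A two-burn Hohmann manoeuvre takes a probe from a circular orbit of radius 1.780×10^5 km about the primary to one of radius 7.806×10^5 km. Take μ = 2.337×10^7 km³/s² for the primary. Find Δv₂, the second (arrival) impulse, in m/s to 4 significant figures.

Δv₂ = 2137 m/s

The Hohmann ellipse has a_t = (r₁ + r₂)/2 = 4.793×10^5 km.
Circular speed at r = 7.806×10^5 km: v_c = √(μ/r) = 5.4716 km/s.
Vis-viva on the transfer ellipse at r = 7.806×10^5 km gives v_t = √[μ(2/r − 1/a_t)] = 3.3344 km/s.
Δv₂ = |v_t − v_c| = |3.3344 − 5.4716| = 2.137 km/s.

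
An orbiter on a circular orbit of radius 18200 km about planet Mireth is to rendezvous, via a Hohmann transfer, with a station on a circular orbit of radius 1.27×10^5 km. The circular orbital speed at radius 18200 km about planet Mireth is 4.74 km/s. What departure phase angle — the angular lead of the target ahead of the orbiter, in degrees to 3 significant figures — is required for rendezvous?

φ = 102°

From the circular-orbit relation v² = μ/r at r = 18200 km: μ = v²r = (4.74)² × 18200 = 4.08910×10^5 km³/s².
Transfer-ellipse semi-major axis a_t = (r₁ + r₂)/2 = (18200 + 1.270×10^5)/2 = 72600 km.
Transfer time t = π√(a_t³/μ) = 96103.8 s.
Target angular speed ω₂ = √(μ/r₂³) = 1.41289×10^-5 rad/s.
Angle swept by the target during transfer: ω₂·t = 1.3578 rad = 77.80°.
The orbiter traverses 180° on the transfer ellipse, so the target must lead by 180° − 77.80° = 102°.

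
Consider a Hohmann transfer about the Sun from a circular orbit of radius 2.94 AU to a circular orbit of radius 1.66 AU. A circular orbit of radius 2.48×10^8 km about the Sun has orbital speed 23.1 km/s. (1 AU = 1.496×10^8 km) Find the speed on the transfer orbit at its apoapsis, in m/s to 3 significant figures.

v = 14700 m/s

From the circular-orbit relation v² = μ/r at r = 2.48×10^8 km: μ = v²r = (23.1)² × 2.48×10^8 = 1.32335×10^11 km³/s².
In km: r₁ = 2.94 × 1.496×10^8 = 4.39824×10^8 km; r₂ = 1.66 × 1.496×10^8 = 2.48336×10^8 km.
Semi-major axis of the transfer orbit: a_t = (4.39824×10^8 + 2.48336×10^8)/2 = 3.4408×10^8 km.
At apoapsis, r = 4.39824×10^8 km.
Vis-viva: v = √[μ(2/r − 1/a_t)] = √[1.32335×10^11 × (2/4.39824×10^8 − 1/3.4408×10^8)] = 14.74 km/s.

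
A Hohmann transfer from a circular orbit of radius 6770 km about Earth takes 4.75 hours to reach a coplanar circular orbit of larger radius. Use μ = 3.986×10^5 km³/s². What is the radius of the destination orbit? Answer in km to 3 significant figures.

r₂ = 38800 km

Transfer time t = 4.75 hours = 17100 s, and t = π√(a_t³/μ).
So a_t = (μ t²/π²)^(1/3) = (3.986×10^5 × (17100)² / π²)^(1/3) = 22772 km.
Since a_t = (r₁ + r₂)/2, r₂ = 2a_t − r₁ = 2×22772 − 6770 = 38774 km.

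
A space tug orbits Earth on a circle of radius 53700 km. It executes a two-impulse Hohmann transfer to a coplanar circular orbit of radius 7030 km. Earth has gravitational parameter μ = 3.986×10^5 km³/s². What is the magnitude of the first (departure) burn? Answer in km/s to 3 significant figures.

Transfer-ellipse semi-major axis a_t = (r₁ + r₂)/2 = (53700 + 7030)/2 = 30365 km.
On the circular orbit at r = 53700 km, v_c = √(μ/r) = 2.7245 km/s.
Vis-viva on the transfer ellipse at r = 53700 km gives v_t = √[μ(2/r − 1/a_t)] = 1.3109 km/s.
Δv₁ = |v_t − v_c| = |1.3109 − 2.7245| = 1.414 km/s.

Δv₁ = 1.41 km/s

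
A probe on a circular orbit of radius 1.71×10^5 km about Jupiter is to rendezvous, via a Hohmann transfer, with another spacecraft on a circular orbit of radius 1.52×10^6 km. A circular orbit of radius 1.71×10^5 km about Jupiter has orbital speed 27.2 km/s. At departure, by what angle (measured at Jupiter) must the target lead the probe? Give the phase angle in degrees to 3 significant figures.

φ = 105°

From the circular-orbit relation v² = μ/r at r = 1.71×10^5 km: μ = v²r = (27.2)² × 1.71×10^5 = 1.26513×10^8 km³/s².
The Hohmann ellipse has a_t = (r₁ + r₂)/2 = 8.455×10^5 km.
Transfer time t = π√(a_t³/μ) = 2.17147×10^5 s.
Target angular speed ω₂ = √(μ/r₂³) = 6.00208×10^-6 rad/s.
Angle swept by the target during transfer: ω₂·t = 1.30333 rad = 74.68°.
Arrival is 180° from departure on the ellipse, so φ = 180° − 74.68° = 105°.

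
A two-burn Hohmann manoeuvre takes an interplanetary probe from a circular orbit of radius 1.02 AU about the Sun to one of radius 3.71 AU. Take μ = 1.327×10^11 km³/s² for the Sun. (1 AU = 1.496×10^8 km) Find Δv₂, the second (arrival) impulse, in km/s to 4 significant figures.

Δv₂ = 5.308 km/s

In km: r₁ = 1.02 × 1.496×10^8 = 1.52592×10^8 km; r₂ = 3.71 × 1.496×10^8 = 5.55016×10^8 km.
Transfer-ellipse semi-major axis a_t = (r₁ + r₂)/2 = (1.52592×10^8 + 5.55016×10^8)/2 = 3.53804×10^8 km.
Circular speed at r = 5.55016×10^8 km: v_c = √(μ/r) = 15.463 km/s.
Vis-viva on the transfer ellipse at r = 5.55016×10^8 km gives v_t = √[μ(2/r − 1/a_t)] = 10.155 km/s.
Δv₂ = |v_t − v_c| = |10.155 − 15.463| = 5.308 km/s.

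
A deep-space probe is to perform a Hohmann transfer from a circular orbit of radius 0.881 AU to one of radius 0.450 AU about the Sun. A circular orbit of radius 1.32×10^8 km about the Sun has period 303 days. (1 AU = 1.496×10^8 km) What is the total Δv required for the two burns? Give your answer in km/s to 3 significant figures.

Δv = 12.3 km/s

From Kepler's third law T² = 4π²r³/μ at r = 1.32×10^8 km, T = 303 days = 303 × 86400 s = 2.61792×10^7 s: μ = 4π²r³/T² = 1.32486×10^11 km³/s².
In km: r₁ = 0.881 × 1.496×10^8 = 1.317976×10^8 km; r₂ = 0.450 × 1.496×10^8 = 6.732×10^7 km.
The Hohmann ellipse has a_t = (r₁ + r₂)/2 = 9.95588×10^7 km.
At r₁ the circular-orbit speed is v₁ = √(μ/r₁) = 31.705 km/s.
Transfer-orbit speed at r₁ (v² = μ(2/r − 1/a)): v_a = √[μ(2/r₁ − 1/a_t)] = 26.071 km/s.
First burn Δv₁ = |v_a − v₁| = 5.634 km/s.
Circular speed at r₂: v₂ = √(μ/r₂) = 44.36 km/s.
Transfer-orbit speed at r₂: v_p = √[μ(2/r₂ − 1/a_t)] = 51.04 km/s.
Second burn Δv₂ = |v₂ − v_p| = 6.680 km/s.
Total Δv = Δv₁ + Δv₂ = 12.31 km/s.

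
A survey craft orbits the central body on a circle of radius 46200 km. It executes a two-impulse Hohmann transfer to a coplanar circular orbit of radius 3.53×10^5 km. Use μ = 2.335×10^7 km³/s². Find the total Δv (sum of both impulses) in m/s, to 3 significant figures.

Δv = 11600 m/s

Semi-major axis of the transfer orbit: a_t = (46200 + 3.530×10^5)/2 = 1.996×10^5 km.
At r₁ the circular-orbit speed is v₁ = √(μ/r₁) = 22.481 km/s.
Transfer-orbit speed at r₁ (vis-viva equation): v_p = √[μ(2/r₁ − 1/a_t)] = 29.897 km/s.
First burn Δv₁ = |v_p − v₁| = 7.416 km/s.
Circular speed at r₂: v₂ = √(μ/r₂) = 8.133 km/s.
Transfer-orbit speed at r₂: v_a = √[μ(2/r₂ − 1/a_t)] = 3.913 km/s.
Second burn Δv₂ = |v₂ − v_a| = 4.220 km/s.
Total Δv = Δv₁ + Δv₂ = 11.64 km/s.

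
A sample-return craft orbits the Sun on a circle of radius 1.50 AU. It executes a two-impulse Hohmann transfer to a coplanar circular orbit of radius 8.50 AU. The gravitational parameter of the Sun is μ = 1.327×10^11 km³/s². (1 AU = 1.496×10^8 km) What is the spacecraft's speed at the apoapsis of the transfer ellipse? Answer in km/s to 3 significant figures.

v = 5.60 km/s

In km: r₁ = 1.50 × 1.496×10^8 = 2.244×10^8 km; r₂ = 8.50 × 1.496×10^8 = 1.2716×10^9 km.
Semi-major axis of the transfer orbit: a_t = (2.244×10^8 + 1.2716×10^9)/2 = 7.480×10^8 km.
At apoapsis, r = 1.2716×10^9 km.
Applying v² = μ(2/r − 1/a_t): v = 5.595 km/s.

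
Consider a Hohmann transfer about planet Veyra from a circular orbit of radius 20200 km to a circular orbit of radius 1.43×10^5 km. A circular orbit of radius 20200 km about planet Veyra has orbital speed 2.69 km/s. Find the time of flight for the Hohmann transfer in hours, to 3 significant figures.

From the circular-orbit relation v² = μ/r at r = 20200 km: μ = v²r = (2.69)² × 20200 = 1.46169×10^5 km³/s².
Semi-major axis of the transfer orbit: a_t = (20200 + 1.430×10^5)/2 = 81600 km.
Transfer time t = π√(a_t³/μ) = π√((81600)³ / 1.46169×10^5) = 1.915×10^5 s.
Converting: 1.915×10^5 s ÷ 3600 s/hour = 53.2 hours.

t = 53.2 hours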